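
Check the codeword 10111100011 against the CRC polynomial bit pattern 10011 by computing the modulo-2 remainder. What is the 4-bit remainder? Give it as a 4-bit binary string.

Modulo-2 division of 10111100011 by 10011:
  pos 0: 10111 XOR 10011 = 00100
  pos 2: 10010 XOR 10011 = 00001
  pos 6: 10011 XOR 10011 = 00000
Remainder = 0000 (zero — the frame passes the CRC check).

0000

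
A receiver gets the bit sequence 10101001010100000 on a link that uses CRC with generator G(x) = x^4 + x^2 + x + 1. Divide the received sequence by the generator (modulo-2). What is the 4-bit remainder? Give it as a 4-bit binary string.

Modulo-2 division of 10101001010100000 by 10111:
  pos 0: 10101 XOR 10111 = 00010
  pos 3: 10001 XOR 10111 = 00110
  pos 5: 11001 XOR 10111 = 01110
  pos 6: 11100 XOR 10111 = 01011
  pos 7: 10111 XOR 10111 = 00000
Remainder = 0000 (zero — the frame passes the CRC check).

0000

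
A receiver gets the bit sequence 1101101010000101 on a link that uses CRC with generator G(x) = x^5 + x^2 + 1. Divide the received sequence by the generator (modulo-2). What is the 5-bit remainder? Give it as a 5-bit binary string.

00000

Modulo-2 division of 1101101010000101 by 100101:
  pos 0: 110110 XOR 100101 = 010011
  pos 1: 100111 XOR 100101 = 000010
  pos 5: 100100 XOR 100101 = 000001
  pos 10: 100101 XOR 100101 = 000000
Remainder = 00000 (zero — the frame passes the CRC check).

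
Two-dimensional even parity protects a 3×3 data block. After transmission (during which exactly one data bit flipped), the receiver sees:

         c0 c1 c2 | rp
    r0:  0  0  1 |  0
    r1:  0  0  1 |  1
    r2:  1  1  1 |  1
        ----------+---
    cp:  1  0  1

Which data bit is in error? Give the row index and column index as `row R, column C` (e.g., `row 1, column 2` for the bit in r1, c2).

row 0, column 1

Recompute each row's even parity and compare to rp:
  r0: data parity 1, sent rp 0 → mismatch
  r1: data parity 1, sent rp 1 → ok
  r2: data parity 1, sent rp 1 → ok
Recompute each column's even parity and compare to cp:
  c0: data parity 1, sent cp 1 → ok
  c1: data parity 1, sent cp 0 → mismatch
  c2: data parity 1, sent cp 1 → ok
Exactly one row (r0) and one column (c1) fail → the flipped bit is at their intersection.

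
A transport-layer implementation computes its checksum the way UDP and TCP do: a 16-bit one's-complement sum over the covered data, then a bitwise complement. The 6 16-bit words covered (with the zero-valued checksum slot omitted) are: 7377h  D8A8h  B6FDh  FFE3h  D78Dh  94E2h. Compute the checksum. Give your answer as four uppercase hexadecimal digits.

One's-complement addition (fold any carry out of bit 15 back into bit 0):
  0x7377 + 0xD8A8 = 0x14C1F → wrap carry → 0x4C20
  0x4C20 + 0xB6FD = 0x1031D → wrap carry → 0x031E
  0x031E + 0xFFE3 = 0x10301 → wrap carry → 0x0302
  0x0302 + 0xD78D = 0x0DA8F
  0xDA8F + 0x94E2 = 0x16F71 → wrap carry → 0x6F72
One's-complement sum = 0x6F72.
Checksum = ~0x6F72 & 0xFFFF = 0x908D.

908D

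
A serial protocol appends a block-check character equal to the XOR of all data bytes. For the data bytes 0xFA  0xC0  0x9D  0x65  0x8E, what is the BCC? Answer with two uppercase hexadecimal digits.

4C

XOR the bytes together:
  start with 0xFA
  0xFA ⊕ 0xC0 = 0x3A
  0x3A ⊕ 0x9D = 0xA7
  0xA7 ⊕ 0x65 = 0xC2
  0xC2 ⊕ 0x8E = 0x4C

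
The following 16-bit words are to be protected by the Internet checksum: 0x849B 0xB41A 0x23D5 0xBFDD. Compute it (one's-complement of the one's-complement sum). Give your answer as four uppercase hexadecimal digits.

E396

One's-complement addition (fold any carry out of bit 15 back into bit 0):
  0x849B + 0xB41A = 0x138B5 → wrap carry → 0x38B6
  0x38B6 + 0x23D5 = 0x05C8B
  0x5C8B + 0xBFDD = 0x11C68 → wrap carry → 0x1C69
One's-complement sum = 0x1C69.
Checksum = ~0x1C69 & 0xFFFF = 0xE396.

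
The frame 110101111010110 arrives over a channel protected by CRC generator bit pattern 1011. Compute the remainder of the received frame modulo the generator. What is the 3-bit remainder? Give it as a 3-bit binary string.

000

Modulo-2 division of 110101111010110 by 1011:
  pos 0: 1101 XOR 1011 = 0110
  pos 1: 1100 XOR 1011 = 0111
  pos 2: 1111 XOR 1011 = 0100
  pos 3: 1001 XOR 1011 = 0010
  pos 5: 1011 XOR 1011 = 0000
  pos 10: 1011 XOR 1011 = 0000
Remainder = 000 (zero — the frame passes the CRC check).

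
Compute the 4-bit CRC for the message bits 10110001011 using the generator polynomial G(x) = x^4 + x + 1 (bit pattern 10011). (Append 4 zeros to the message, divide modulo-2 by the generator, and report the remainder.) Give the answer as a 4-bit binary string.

Append 4 zeros: 101100010110000. Divide by 10011 (XOR where the leading bit is 1):
  pos 0: 10110 XOR 10011 = 00101
  pos 2: 10100 XOR 10011 = 00111
  pos 4: 11110 XOR 10011 = 01101
  pos 5: 11011 XOR 10011 = 01000
  pos 6: 10001 XOR 10011 = 00010
  pos 9: 10000 XOR 10011 = 00011
Remainder (last 4 bits) = 0110. This is the CRC / FCS.

0110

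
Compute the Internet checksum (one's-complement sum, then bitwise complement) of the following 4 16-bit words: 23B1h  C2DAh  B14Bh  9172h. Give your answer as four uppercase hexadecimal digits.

One's-complement addition (fold any carry out of bit 15 back into bit 0):
  0x23B1 + 0xC2DA = 0x0E68B
  0xE68B + 0xB14B = 0x197D6 → wrap carry → 0x97D7
  0x97D7 + 0x9172 = 0x12949 → wrap carry → 0x294A
One's-complement sum = 0x294A.
Checksum = ~0x294A & 0xFFFF = 0xD6B5.

D6B5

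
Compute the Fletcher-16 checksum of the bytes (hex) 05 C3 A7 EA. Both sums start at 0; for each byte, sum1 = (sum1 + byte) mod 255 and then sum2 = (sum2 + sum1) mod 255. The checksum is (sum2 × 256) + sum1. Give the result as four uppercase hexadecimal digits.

995B

Running sums (mod 255):
  after byte 0 (05): sum1=5, sum2=5
  after byte 1 (C3): sum1=200, sum2=205
  after byte 2 (A7): sum1=112, sum2=62
  after byte 3 (EA): sum1=91, sum2=153
Checksum = sum2·256 + sum1 = 153·256 + 91 = 39259 = 0x995B.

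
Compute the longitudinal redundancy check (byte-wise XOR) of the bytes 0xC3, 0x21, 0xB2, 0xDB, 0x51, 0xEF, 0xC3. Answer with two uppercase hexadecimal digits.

F6

XOR the bytes together:
  start with 0xC3
  0xC3 ⊕ 0x21 = 0xE2
  0xE2 ⊕ 0xB2 = 0x50
  0x50 ⊕ 0xDB = 0x8B
  0x8B ⊕ 0x51 = 0xDA
  0xDA ⊕ 0xEF = 0x35
  0x35 ⊕ 0xC3 = 0xF6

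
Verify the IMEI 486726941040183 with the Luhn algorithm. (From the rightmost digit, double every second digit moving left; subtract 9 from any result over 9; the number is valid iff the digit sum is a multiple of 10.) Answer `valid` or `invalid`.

valid

From the right, keep odd positions and double even positions (subtract 9 from any doubled value over 9):
  doubled (positions 2,4,...): 7 0 0 8 3 5 7 → sum 30
  kept (positions 1,3,...): 3 1 4 1 9 2 6 4 → sum 30
Total = 60.
60 mod 10 = 0, so the number is valid.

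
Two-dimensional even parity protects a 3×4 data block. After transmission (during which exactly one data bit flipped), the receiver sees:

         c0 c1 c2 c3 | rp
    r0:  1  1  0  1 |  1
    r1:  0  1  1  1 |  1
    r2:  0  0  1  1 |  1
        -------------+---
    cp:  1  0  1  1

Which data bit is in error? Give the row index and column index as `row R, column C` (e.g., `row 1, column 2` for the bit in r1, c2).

row 2, column 2

Recompute each row's even parity and compare to rp:
  r0: data parity 1, sent rp 1 → ok
  r1: data parity 1, sent rp 1 → ok
  r2: data parity 0, sent rp 1 → mismatch
Recompute each column's even parity and compare to cp:
  c0: data parity 1, sent cp 1 → ok
  c1: data parity 0, sent cp 0 → ok
  c2: data parity 0, sent cp 1 → mismatch
  c3: data parity 1, sent cp 1 → ok
Exactly one row (r2) and one column (c2) fail → the flipped bit is at their intersection.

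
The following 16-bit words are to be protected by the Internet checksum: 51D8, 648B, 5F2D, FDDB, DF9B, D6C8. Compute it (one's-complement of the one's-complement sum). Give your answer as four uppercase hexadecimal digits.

One's-complement addition (fold any carry out of bit 15 back into bit 0):
  0x51D8 + 0x648B = 0x0B663
  0xB663 + 0x5F2D = 0x11590 → wrap carry → 0x1591
  0x1591 + 0xFDDB = 0x1136C → wrap carry → 0x136D
  0x136D + 0xDF9B = 0x0F308
  0xF308 + 0xD6C8 = 0x1C9D0 → wrap carry → 0xC9D1
One's-complement sum = 0xC9D1.
Checksum = ~0xC9D1 & 0xFFFF = 0x362E.

362E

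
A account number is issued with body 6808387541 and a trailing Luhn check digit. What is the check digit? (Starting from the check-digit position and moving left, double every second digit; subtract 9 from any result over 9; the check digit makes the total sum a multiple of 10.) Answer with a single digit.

6

Partial digits right→left: 1 4 5 7 8 3 8 0 8 6
Double every second digit counting from the check-digit position (so the 1st, 3rd, 5th, ... of the partial from the right).
  doubled (with −9 where >9): 2 1 7 7 7 → sum 24
  kept as-is: 4 7 3 0 6 → sum 20
Total = 24 + 20 = 44.
Check digit = (10 − (44 mod 10)) mod 10 = 6.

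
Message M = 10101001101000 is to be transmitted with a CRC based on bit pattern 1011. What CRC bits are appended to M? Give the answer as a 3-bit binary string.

001

Append 3 zeros: 10101001101000000. Divide by 1011 (XOR where the leading bit is 1):
  pos 0: 1010 XOR 1011 = 0001
  pos 3: 1100 XOR 1011 = 0111
  pos 4: 1111 XOR 1011 = 0100
  pos 5: 1001 XOR 1011 = 0010
  pos 7: 1001 XOR 1011 = 0010
  pos 9: 1000 XOR 1011 = 0011
  pos 11: 1100 XOR 1011 = 0111
  pos 12: 1110 XOR 1011 = 0101
  pos 13: 1010 XOR 1011 = 0001
Remainder (last 3 bits) = 001. This is the CRC / FCS.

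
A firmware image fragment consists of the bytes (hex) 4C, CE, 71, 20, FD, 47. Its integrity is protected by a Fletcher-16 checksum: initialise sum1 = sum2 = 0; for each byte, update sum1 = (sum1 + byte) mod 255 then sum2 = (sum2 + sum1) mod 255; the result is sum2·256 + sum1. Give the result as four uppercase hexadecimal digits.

Running sums (mod 255):
  after byte 0 (4C): sum1=76, sum2=76
  after byte 1 (CE): sum1=27, sum2=103
  after byte 2 (71): sum1=140, sum2=243
  after byte 3 (20): sum1=172, sum2=160
  after byte 4 (FD): sum1=170, sum2=75
  after byte 5 (47): sum1=241, sum2=61
Checksum = sum2·256 + sum1 = 61·256 + 241 = 15857 = 0x3DF1.

3DF1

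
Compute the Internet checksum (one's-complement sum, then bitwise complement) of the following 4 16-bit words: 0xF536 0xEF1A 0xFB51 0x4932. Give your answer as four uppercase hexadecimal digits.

One's-complement addition (fold any carry out of bit 15 back into bit 0):
  0xF536 + 0xEF1A = 0x1E450 → wrap carry → 0xE451
  0xE451 + 0xFB51 = 0x1DFA2 → wrap carry → 0xDFA3
  0xDFA3 + 0x4932 = 0x128D5 → wrap carry → 0x28D6
One's-complement sum = 0x28D6.
Checksum = ~0x28D6 & 0xFFFF = 0xD729.

D729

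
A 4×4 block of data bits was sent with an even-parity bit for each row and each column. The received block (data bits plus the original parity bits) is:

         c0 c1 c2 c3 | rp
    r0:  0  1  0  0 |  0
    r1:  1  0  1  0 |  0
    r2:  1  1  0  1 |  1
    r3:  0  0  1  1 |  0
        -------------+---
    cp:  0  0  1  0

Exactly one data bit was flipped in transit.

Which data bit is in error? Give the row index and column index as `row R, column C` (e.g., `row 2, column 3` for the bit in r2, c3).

row 0, column 2

Recompute each row's even parity and compare to rp:
  r0: data parity 1, sent rp 0 → mismatch
  r1: data parity 0, sent rp 0 → ok
  r2: data parity 1, sent rp 1 → ok
  r3: data parity 0, sent rp 0 → ok
Recompute each column's even parity and compare to cp:
  c0: data parity 0, sent cp 0 → ok
  c1: data parity 0, sent cp 0 → ok
  c2: data parity 0, sent cp 1 → mismatch
  c3: data parity 0, sent cp 0 → ok
Exactly one row (r0) and one column (c2) fail → the flipped bit is at their intersection.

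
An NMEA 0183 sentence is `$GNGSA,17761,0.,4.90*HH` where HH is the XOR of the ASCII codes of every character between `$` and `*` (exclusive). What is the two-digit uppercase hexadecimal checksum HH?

4B

XOR the ASCII codes of the payload characters:
  'G' = 0x47 → acc = 0x47
  'N' = 0x4E → acc = 0x09
  'G' = 0x47 → acc = 0x4E
  'S' = 0x53 → acc = 0x1D
  'A' = 0x41 → acc = 0x5C
  ',' = 0x2C → acc = 0x70
  '1' = 0x31 → acc = 0x41
  '7' = 0x37 → acc = 0x76
  '7' = 0x37 → acc = 0x41
  '6' = 0x36 → acc = 0x77
  '1' = 0x31 → acc = 0x46
  ',' = 0x2C → acc = 0x6A
  '0' = 0x30 → acc = 0x5A
  '.' = 0x2E → acc = 0x74
  ',' = 0x2C → acc = 0x58
  '4' = 0x34 → acc = 0x6C
  '.' = 0x2E → acc = 0x42
  '9' = 0x39 → acc = 0x7B
  '0' = 0x30 → acc = 0x4B
Checksum = 0x4B.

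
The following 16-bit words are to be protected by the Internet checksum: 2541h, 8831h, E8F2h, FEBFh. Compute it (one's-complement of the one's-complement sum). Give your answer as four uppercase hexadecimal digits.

One's-complement addition (fold any carry out of bit 15 back into bit 0):
  0x2541 + 0x8831 = 0x0AD72
  0xAD72 + 0xE8F2 = 0x19664 → wrap carry → 0x9665
  0x9665 + 0xFEBF = 0x19524 → wrap carry → 0x9525
One's-complement sum = 0x9525.
Checksum = ~0x9525 & 0xFFFF = 0x6ADA.

6ADA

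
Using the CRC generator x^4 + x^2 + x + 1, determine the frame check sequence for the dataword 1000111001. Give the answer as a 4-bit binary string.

1011

Append 4 zeros: 10001110010000. Divide by 10111 (XOR where the leading bit is 1):
  pos 0: 10001 XOR 10111 = 00110
  pos 2: 11011 XOR 10111 = 01100
  pos 3: 11000 XOR 10111 = 01111
  pos 4: 11110 XOR 10111 = 01001
  pos 5: 10011 XOR 10111 = 00100
  pos 7: 10000 XOR 10111 = 00111
  pos 9: 11100 XOR 10111 = 01011
Remainder (last 4 bits) = 1011. This is the CRC / FCS.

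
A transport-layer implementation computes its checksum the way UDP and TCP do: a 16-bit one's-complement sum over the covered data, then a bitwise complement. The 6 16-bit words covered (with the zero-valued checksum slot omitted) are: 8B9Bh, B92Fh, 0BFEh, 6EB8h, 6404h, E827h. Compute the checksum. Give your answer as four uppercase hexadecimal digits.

One's-complement addition (fold any carry out of bit 15 back into bit 0):
  0x8B9B + 0xB92F = 0x144CA → wrap carry → 0x44CB
  0x44CB + 0x0BFE = 0x050C9
  0x50C9 + 0x6EB8 = 0x0BF81
  0xBF81 + 0x6404 = 0x12385 → wrap carry → 0x2386
  0x2386 + 0xE827 = 0x10BAD → wrap carry → 0x0BAE
One's-complement sum = 0x0BAE.
Checksum = ~0x0BAE & 0xFFFF = 0xF451.

F451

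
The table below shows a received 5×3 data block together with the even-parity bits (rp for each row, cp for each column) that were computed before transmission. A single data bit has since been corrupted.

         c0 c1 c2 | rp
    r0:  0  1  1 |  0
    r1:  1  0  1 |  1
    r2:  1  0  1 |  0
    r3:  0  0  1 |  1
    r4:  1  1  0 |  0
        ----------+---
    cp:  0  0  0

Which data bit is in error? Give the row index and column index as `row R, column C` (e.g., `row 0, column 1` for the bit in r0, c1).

Recompute each row's even parity and compare to rp:
  r0: data parity 0, sent rp 0 → ok
  r1: data parity 0, sent rp 1 → mismatch
  r2: data parity 0, sent rp 0 → ok
  r3: data parity 1, sent rp 1 → ok
  r4: data parity 0, sent rp 0 → ok
Recompute each column's even parity and compare to cp:
  c0: data parity 1, sent cp 0 → mismatch
  c1: data parity 0, sent cp 0 → ok
  c2: data parity 0, sent cp 0 → ok
Exactly one row (r1) and one column (c0) fail → the flipped bit is at their intersection.

row 1, column 0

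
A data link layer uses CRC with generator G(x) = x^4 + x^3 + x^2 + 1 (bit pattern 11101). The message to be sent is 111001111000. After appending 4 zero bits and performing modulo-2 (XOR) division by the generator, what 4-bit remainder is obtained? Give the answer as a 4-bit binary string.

0010

Append 4 zeros: 1110011110000000. Divide by 11101 (XOR where the leading bit is 1):
  pos 0: 11100 XOR 11101 = 00001
  pos 4: 11111 XOR 11101 = 00010
  pos 7: 10000 XOR 11101 = 01101
  pos 8: 11010 XOR 11101 = 00111
  pos 10: 11100 XOR 11101 = 00001
Remainder (last 4 bits) = 0010. This is the CRC / FCS.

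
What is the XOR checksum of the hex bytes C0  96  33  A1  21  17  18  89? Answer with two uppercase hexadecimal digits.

63

XOR the bytes together:
  start with 0xC0
  0xC0 ⊕ 0x96 = 0x56
  0x56 ⊕ 0x33 = 0x65
  0x65 ⊕ 0xA1 = 0xC4
  0xC4 ⊕ 0x21 = 0xE5
  0xE5 ⊕ 0x17 = 0xF2
  0xF2 ⊕ 0x18 = 0xEA
  0xEA ⊕ 0x89 = 0x63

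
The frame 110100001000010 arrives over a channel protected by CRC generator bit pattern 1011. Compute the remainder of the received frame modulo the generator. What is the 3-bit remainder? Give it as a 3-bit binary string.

101

Modulo-2 division of 110100001000010 by 1011:
  pos 0: 1101 XOR 1011 = 0110
  pos 1: 1100 XOR 1011 = 0111
  pos 2: 1110 XOR 1011 = 0101
  pos 3: 1010 XOR 1011 = 0001
  pos 6: 1010 XOR 1011 = 0001
  pos 9: 1000 XOR 1011 = 0011
  pos 11: 1110 XOR 1011 = 0101
Remainder = 101 (nonzero — an error is detected).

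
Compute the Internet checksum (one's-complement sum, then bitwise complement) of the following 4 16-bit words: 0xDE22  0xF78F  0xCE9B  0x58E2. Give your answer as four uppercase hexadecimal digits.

02CF

One's-complement addition (fold any carry out of bit 15 back into bit 0):
  0xDE22 + 0xF78F = 0x1D5B1 → wrap carry → 0xD5B2
  0xD5B2 + 0xCE9B = 0x1A44D → wrap carry → 0xA44E
  0xA44E + 0x58E2 = 0x0FD30
One's-complement sum = 0xFD30.
Checksum = ~0xFD30 & 0xFFFF = 0x02CF.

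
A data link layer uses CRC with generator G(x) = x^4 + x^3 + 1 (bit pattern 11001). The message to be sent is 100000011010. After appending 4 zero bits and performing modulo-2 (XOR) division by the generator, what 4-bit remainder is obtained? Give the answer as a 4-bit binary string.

Append 4 zeros: 1000000110100000. Divide by 11001 (XOR where the leading bit is 1):
  pos 0: 10000 XOR 11001 = 01001
  pos 1: 10010 XOR 11001 = 01011
  pos 2: 10110 XOR 11001 = 01111
  pos 3: 11111 XOR 11001 = 00110
  pos 5: 11010 XOR 11001 = 00011
  pos 8: 11100 XOR 11001 = 00101
  pos 10: 10100 XOR 11001 = 01101
  pos 11: 11010 XOR 11001 = 00011
Remainder (last 4 bits) = 0011. This is the CRC / FCS.

0011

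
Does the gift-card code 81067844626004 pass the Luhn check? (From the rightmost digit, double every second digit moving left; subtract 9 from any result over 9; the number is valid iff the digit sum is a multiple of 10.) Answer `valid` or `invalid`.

From the right, keep odd positions and double even positions (subtract 9 from any doubled value over 9):
  doubled (positions 2,4,...): 0 3 3 8 5 0 7 → sum 26
  kept (positions 1,3,...): 4 0 2 4 8 6 1 → sum 25
Total = 51.
51 mod 10 = 1, so the number is invalid.

invalid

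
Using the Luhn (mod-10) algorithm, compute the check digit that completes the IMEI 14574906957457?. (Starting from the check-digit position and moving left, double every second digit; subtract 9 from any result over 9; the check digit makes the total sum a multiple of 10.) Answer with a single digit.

Partial digits right→left: 7 5 4 7 5 9 6 0 9 4 7 5 4 1
Double every second digit counting from the check-digit position (so the 1st, 3rd, 5th, ... of the partial from the right).
  doubled (with −9 where >9): 5 8 1 3 9 5 8 → sum 39
  kept as-is: 5 7 9 0 4 5 1 → sum 31
Total = 39 + 31 = 70.
Check digit = (10 − (70 mod 10)) mod 10 = 0.

0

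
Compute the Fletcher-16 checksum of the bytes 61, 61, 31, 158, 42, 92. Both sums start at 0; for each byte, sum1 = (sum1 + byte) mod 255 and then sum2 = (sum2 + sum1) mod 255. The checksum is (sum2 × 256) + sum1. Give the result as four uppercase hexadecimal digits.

AABE

Running sums (mod 255):
  after byte 0 (61): sum1=61, sum2=61
  after byte 1 (61): sum1=122, sum2=183
  after byte 2 (31): sum1=153, sum2=81
  after byte 3 (158): sum1=56, sum2=137
  after byte 4 (42): sum1=98, sum2=235
  after byte 5 (92): sum1=190, sum2=170
Checksum = sum2·256 + sum1 = 170·256 + 190 = 43710 = 0xAABE.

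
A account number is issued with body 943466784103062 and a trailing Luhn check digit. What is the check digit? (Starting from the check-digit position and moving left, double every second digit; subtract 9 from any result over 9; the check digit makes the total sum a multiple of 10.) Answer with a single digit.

Partial digits right→left: 2 6 0 3 0 1 4 8 7 6 6 4 3 4 9
Double every second digit counting from the check-digit position (so the 1st, 3rd, 5th, ... of the partial from the right).
  doubled (with −9 where >9): 4 0 0 8 5 3 6 9 → sum 35
  kept as-is: 6 3 1 8 6 4 4 → sum 32
Total = 35 + 32 = 67.
Check digit = (10 − (67 mod 10)) mod 10 = 3.

3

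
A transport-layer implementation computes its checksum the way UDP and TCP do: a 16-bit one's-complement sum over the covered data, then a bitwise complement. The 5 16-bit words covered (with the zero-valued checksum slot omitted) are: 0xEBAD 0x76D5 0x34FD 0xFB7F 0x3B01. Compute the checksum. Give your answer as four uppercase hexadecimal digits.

One's-complement addition (fold any carry out of bit 15 back into bit 0):
  0xEBAD + 0x76D5 = 0x16282 → wrap carry → 0x6283
  0x6283 + 0x34FD = 0x09780
  0x9780 + 0xFB7F = 0x192FF → wrap carry → 0x9300
  0x9300 + 0x3B01 = 0x0CE01
One's-complement sum = 0xCE01.
Checksum = ~0xCE01 & 0xFFFF = 0x31FE.

31FE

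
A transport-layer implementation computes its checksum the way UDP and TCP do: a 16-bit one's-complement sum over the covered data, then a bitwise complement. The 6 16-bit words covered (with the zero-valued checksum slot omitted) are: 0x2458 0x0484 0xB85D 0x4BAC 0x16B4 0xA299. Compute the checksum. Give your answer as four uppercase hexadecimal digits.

19CC

One's-complement addition (fold any carry out of bit 15 back into bit 0):
  0x2458 + 0x0484 = 0x028DC
  0x28DC + 0xB85D = 0x0E139
  0xE139 + 0x4BAC = 0x12CE5 → wrap carry → 0x2CE6
  0x2CE6 + 0x16B4 = 0x0439A
  0x439A + 0xA299 = 0x0E633
One's-complement sum = 0xE633.
Checksum = ~0xE633 & 0xFFFF = 0x19CC.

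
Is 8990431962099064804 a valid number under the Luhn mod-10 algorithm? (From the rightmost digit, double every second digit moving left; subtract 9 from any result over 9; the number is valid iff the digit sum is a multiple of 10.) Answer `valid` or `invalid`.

valid

From the right, keep odd positions and double even positions (subtract 9 from any doubled value over 9):
  doubled (positions 2,4,...): 0 8 0 9 4 9 6 0 9 → sum 45
  kept (positions 1,3,...): 4 8 6 9 0 6 1 4 9 8 → sum 55
Total = 100.
100 mod 10 = 0, so the number is valid.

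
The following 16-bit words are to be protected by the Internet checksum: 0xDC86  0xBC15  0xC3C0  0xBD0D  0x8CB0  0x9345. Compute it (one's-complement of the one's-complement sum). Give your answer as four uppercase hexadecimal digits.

C69E

One's-complement addition (fold any carry out of bit 15 back into bit 0):
  0xDC86 + 0xBC15 = 0x1989B → wrap carry → 0x989C
  0x989C + 0xC3C0 = 0x15C5C → wrap carry → 0x5C5D
  0x5C5D + 0xBD0D = 0x1196A → wrap carry → 0x196B
  0x196B + 0x8CB0 = 0x0A61B
  0xA61B + 0x9345 = 0x13960 → wrap carry → 0x3961
One's-complement sum = 0x3961.
Checksum = ~0x3961 & 0xFFFF = 0xC69E.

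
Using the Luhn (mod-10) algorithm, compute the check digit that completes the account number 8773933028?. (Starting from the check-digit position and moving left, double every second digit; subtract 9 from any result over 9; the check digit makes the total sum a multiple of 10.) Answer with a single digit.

Partial digits right→left: 8 2 0 3 3 9 3 7 7 8
Double every second digit counting from the check-digit position (so the 1st, 3rd, 5th, ... of the partial from the right).
  doubled (with −9 where >9): 7 0 6 6 5 → sum 24
  kept as-is: 2 3 9 7 8 → sum 29
Total = 24 + 29 = 53.
Check digit = (10 − (53 mod 10)) mod 10 = 7.

7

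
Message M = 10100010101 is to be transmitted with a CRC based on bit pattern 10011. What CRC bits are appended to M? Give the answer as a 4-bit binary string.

Append 4 zeros: 101000101010000. Divide by 10011 (XOR where the leading bit is 1):
  pos 0: 10100 XOR 10011 = 00111
  pos 2: 11101 XOR 10011 = 01110
  pos 3: 11100 XOR 10011 = 01111
  pos 4: 11111 XOR 10011 = 01100
  pos 5: 11000 XOR 10011 = 01011
  pos 6: 10111 XOR 10011 = 00100
  pos 8: 10000 XOR 10011 = 00011
Remainder (last 4 bits) = 1100. This is the CRC / FCS.

1100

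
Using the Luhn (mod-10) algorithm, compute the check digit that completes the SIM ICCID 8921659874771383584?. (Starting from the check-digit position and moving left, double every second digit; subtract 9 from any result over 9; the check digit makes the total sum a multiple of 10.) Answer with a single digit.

1

Partial digits right→left: 4 8 5 3 8 3 1 7 7 4 7 8 9 5 6 1 2 9 8
Double every second digit counting from the check-digit position (so the 1st, 3rd, 5th, ... of the partial from the right).
  doubled (with −9 where >9): 8 1 7 2 5 5 9 3 4 7 → sum 51
  kept as-is: 8 3 3 7 4 8 5 1 9 → sum 48
Total = 51 + 48 = 99.
Check digit = (10 − (99 mod 10)) mod 10 = 1.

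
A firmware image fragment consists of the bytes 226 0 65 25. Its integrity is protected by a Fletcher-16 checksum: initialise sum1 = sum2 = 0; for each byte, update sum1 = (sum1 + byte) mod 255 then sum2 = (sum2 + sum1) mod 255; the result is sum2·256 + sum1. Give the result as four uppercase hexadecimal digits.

273D

Running sums (mod 255):
  after byte 0 (226): sum1=226, sum2=226
  after byte 1 (0): sum1=226, sum2=197
  after byte 2 (65): sum1=36, sum2=233
  after byte 3 (25): sum1=61, sum2=39
Checksum = sum2·256 + sum1 = 39·256 + 61 = 10045 = 0x273D.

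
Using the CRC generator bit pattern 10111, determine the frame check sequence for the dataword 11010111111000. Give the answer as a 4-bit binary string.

1011

Append 4 zeros: 110101111110000000. Divide by 10111 (XOR where the leading bit is 1):
  pos 0: 11010 XOR 10111 = 01101
  pos 1: 11011 XOR 10111 = 01100
  pos 2: 11001 XOR 10111 = 01110
  pos 3: 11101 XOR 10111 = 01010
  pos 4: 10101 XOR 10111 = 00010
  pos 7: 10110 XOR 10111 = 00001
  pos 11: 10000 XOR 10111 = 00111
  pos 13: 11100 XOR 10111 = 01011
Remainder (last 4 bits) = 1011. This is the CRC / FCS.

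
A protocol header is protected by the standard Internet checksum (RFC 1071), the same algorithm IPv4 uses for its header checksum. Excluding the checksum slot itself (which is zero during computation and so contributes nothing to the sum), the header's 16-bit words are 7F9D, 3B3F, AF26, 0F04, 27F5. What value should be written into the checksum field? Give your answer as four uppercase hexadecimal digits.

One's-complement addition (fold any carry out of bit 15 back into bit 0):
  0x7F9D + 0x3B3F = 0x0BADC
  0xBADC + 0xAF26 = 0x16A02 → wrap carry → 0x6A03
  0x6A03 + 0x0F04 = 0x07907
  0x7907 + 0x27F5 = 0x0A0FC
One's-complement sum = 0xA0FC.
Checksum = ~0xA0FC & 0xFFFF = 0x5F03.

5F03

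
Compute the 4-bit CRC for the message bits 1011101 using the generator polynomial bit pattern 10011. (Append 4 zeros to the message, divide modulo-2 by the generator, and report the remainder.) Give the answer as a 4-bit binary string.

0110

Append 4 zeros: 10111010000. Divide by 10011 (XOR where the leading bit is 1):
  pos 0: 10111 XOR 10011 = 00100
  pos 2: 10001 XOR 10011 = 00010
  pos 5: 10000 XOR 10011 = 00011
Remainder (last 4 bits) = 0110. This is the CRC / FCS.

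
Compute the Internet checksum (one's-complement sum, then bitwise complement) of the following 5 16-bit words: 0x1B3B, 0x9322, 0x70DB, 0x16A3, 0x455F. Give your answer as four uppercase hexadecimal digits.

One's-complement addition (fold any carry out of bit 15 back into bit 0):
  0x1B3B + 0x9322 = 0x0AE5D
  0xAE5D + 0x70DB = 0x11F38 → wrap carry → 0x1F39
  0x1F39 + 0x16A3 = 0x035DC
  0x35DC + 0x455F = 0x07B3B
One's-complement sum = 0x7B3B.
Checksum = ~0x7B3B & 0xFFFF = 0x84C4.

84C4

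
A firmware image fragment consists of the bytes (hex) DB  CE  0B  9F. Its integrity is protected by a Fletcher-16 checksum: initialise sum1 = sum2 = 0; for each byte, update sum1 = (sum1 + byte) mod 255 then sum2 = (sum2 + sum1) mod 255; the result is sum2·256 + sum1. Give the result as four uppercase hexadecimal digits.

Running sums (mod 255):
  after byte 0 (DB): sum1=219, sum2=219
  after byte 1 (CE): sum1=170, sum2=134
  after byte 2 (0B): sum1=181, sum2=60
  after byte 3 (9F): sum1=85, sum2=145
Checksum = sum2·256 + sum1 = 145·256 + 85 = 37205 = 0x9155.

9155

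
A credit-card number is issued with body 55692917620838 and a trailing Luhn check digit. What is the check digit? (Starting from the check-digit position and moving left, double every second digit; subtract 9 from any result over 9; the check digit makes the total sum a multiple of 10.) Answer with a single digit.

5

Partial digits right→left: 8 3 8 0 2 6 7 1 9 2 9 6 5 5
Double every second digit counting from the check-digit position (so the 1st, 3rd, 5th, ... of the partial from the right).
  doubled (with −9 where >9): 7 7 4 5 9 9 1 → sum 42
  kept as-is: 3 0 6 1 2 6 5 → sum 23
Total = 42 + 23 = 65.
Check digit = (10 − (65 mod 10)) mod 10 = 5.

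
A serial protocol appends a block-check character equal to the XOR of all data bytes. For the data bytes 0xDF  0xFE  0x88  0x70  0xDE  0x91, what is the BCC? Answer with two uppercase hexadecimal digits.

XOR the bytes together:
  start with 0xDF
  0xDF ⊕ 0xFE = 0x21
  0x21 ⊕ 0x88 = 0xA9
  0xA9 ⊕ 0x70 = 0xD9
  0xD9 ⊕ 0xDE = 0x07
  0x07 ⊕ 0x91 = 0x96

96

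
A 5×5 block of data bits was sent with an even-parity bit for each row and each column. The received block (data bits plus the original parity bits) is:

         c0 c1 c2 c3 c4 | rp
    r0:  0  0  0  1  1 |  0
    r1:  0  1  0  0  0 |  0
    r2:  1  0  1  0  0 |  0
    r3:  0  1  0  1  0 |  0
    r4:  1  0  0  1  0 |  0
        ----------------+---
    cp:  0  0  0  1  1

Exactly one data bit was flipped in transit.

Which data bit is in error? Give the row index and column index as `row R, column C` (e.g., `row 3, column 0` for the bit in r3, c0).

Recompute each row's even parity and compare to rp:
  r0: data parity 0, sent rp 0 → ok
  r1: data parity 1, sent rp 0 → mismatch
  r2: data parity 0, sent rp 0 → ok
  r3: data parity 0, sent rp 0 → ok
  r4: data parity 0, sent rp 0 → ok
Recompute each column's even parity and compare to cp:
  c0: data parity 0, sent cp 0 → ok
  c1: data parity 0, sent cp 0 → ok
  c2: data parity 1, sent cp 0 → mismatch
  c3: data parity 1, sent cp 1 → ok
  c4: data parity 1, sent cp 1 → ok
Exactly one row (r1) and one column (c2) fail → the flipped bit is at their intersection.

row 1, column 2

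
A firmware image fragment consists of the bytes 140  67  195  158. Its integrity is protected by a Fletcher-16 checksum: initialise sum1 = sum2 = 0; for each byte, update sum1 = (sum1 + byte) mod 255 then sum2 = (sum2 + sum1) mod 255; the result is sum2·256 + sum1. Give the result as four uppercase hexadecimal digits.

2232

Running sums (mod 255):
  after byte 0 (140): sum1=140, sum2=140
  after byte 1 (67): sum1=207, sum2=92
  after byte 2 (195): sum1=147, sum2=239
  after byte 3 (158): sum1=50, sum2=34
Checksum = sum2·256 + sum1 = 34·256 + 50 = 8754 = 0x2232.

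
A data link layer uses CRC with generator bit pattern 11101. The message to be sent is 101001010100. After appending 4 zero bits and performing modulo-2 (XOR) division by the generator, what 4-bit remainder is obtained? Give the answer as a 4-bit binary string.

1000

Append 4 zeros: 1010010101000000. Divide by 11101 (XOR where the leading bit is 1):
  pos 0: 10100 XOR 11101 = 01001
  pos 1: 10011 XOR 11101 = 01110
  pos 2: 11100 XOR 11101 = 00001
  pos 6: 11010 XOR 11101 = 00111
  pos 8: 11100 XOR 11101 = 00001
Remainder (last 4 bits) = 1000. This is the CRC / FCS.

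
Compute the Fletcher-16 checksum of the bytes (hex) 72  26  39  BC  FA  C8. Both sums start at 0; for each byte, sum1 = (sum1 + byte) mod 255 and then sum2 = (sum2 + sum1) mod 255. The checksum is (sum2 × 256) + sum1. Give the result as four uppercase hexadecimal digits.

Running sums (mod 255):
  after byte 0 (72): sum1=114, sum2=114
  after byte 1 (26): sum1=152, sum2=11
  after byte 2 (39): sum1=209, sum2=220
  after byte 3 (BC): sum1=142, sum2=107
  after byte 4 (FA): sum1=137, sum2=244
  after byte 5 (C8): sum1=82, sum2=71
Checksum = sum2·256 + sum1 = 71·256 + 82 = 18258 = 0x4752.

4752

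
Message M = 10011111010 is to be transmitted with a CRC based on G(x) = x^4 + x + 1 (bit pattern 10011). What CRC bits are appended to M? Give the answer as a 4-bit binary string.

0010

Append 4 zeros: 100111110100000. Divide by 10011 (XOR where the leading bit is 1):
  pos 0: 10011 XOR 10011 = 00000
  pos 5: 11101 XOR 10011 = 01110
  pos 6: 11100 XOR 10011 = 01111
  pos 7: 11110 XOR 10011 = 01101
  pos 8: 11010 XOR 10011 = 01001
  pos 9: 10010 XOR 10011 = 00001
Remainder (last 4 bits) = 0010. This is the CRC / FCS.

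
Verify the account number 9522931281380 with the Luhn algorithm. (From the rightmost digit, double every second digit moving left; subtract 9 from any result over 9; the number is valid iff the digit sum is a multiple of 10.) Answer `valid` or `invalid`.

invalid

From the right, keep odd positions and double even positions (subtract 9 from any doubled value over 9):
  doubled (positions 2,4,...): 7 2 4 6 4 1 → sum 24
  kept (positions 1,3,...): 0 3 8 1 9 2 9 → sum 32
Total = 56.
56 mod 10 = 6, so the number is invalid.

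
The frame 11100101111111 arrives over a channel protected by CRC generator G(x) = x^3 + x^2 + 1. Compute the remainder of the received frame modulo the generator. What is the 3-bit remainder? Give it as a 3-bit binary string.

000

Modulo-2 division of 11100101111111 by 1101:
  pos 0: 1110 XOR 1101 = 0011
  pos 2: 1101 XOR 1101 = 0000
  pos 7: 1111 XOR 1101 = 0010
  pos 9: 1011 XOR 1101 = 0110
  pos 10: 1101 XOR 1101 = 0000
Remainder = 000 (zero — the frame passes the CRC check).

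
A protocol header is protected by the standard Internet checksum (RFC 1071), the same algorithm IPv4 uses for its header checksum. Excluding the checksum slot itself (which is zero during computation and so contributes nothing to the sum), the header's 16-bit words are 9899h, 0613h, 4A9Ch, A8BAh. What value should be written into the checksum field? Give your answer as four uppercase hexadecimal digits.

6DFC

One's-complement addition (fold any carry out of bit 15 back into bit 0):
  0x9899 + 0x0613 = 0x09EAC
  0x9EAC + 0x4A9C = 0x0E948
  0xE948 + 0xA8BA = 0x19202 → wrap carry → 0x9203
One's-complement sum = 0x9203.
Checksum = ~0x9203 & 0xFFFF = 0x6DFC.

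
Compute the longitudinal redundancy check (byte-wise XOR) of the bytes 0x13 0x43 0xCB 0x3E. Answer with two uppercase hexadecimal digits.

A5

XOR the bytes together:
  start with 0x13
  0x13 ⊕ 0x43 = 0x50
  0x50 ⊕ 0xCB = 0x9B
  0x9B ⊕ 0x3E = 0xA5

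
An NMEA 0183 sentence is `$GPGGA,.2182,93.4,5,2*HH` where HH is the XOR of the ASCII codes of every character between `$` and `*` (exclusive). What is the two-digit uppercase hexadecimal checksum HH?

66

XOR the ASCII codes of the payload characters:
  'G' = 0x47 → acc = 0x47
  'P' = 0x50 → acc = 0x17
  'G' = 0x47 → acc = 0x50
  'G' = 0x47 → acc = 0x17
  'A' = 0x41 → acc = 0x56
  ',' = 0x2C → acc = 0x7A
  '.' = 0x2E → acc = 0x54
  '2' = 0x32 → acc = 0x66
  '1' = 0x31 → acc = 0x57
  '8' = 0x38 → acc = 0x6F
  '2' = 0x32 → acc = 0x5D
  ',' = 0x2C → acc = 0x71
  '9' = 0x39 → acc = 0x48
  '3' = 0x33 → acc = 0x7B
  '.' = 0x2E → acc = 0x55
  '4' = 0x34 → acc = 0x61
  ',' = 0x2C → acc = 0x4D
  '5' = 0x35 → acc = 0x78
  ',' = 0x2C → acc = 0x54
  '2' = 0x32 → acc = 0x66
Checksum = 0x66.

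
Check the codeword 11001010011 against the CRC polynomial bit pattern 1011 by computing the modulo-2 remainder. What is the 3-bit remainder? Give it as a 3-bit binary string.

Modulo-2 division of 11001010011 by 1011:
  pos 0: 1100 XOR 1011 = 0111
  pos 1: 1111 XOR 1011 = 0100
  pos 2: 1000 XOR 1011 = 0011
  pos 4: 1110 XOR 1011 = 0101
  pos 5: 1010 XOR 1011 = 0001
Remainder = 111 (nonzero — an error is detected).

111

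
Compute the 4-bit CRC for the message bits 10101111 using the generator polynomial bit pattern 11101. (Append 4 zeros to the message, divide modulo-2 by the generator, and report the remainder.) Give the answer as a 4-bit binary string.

Append 4 zeros: 101011110000. Divide by 11101 (XOR where the leading bit is 1):
  pos 0: 10101 XOR 11101 = 01000
  pos 1: 10001 XOR 11101 = 01100
  pos 2: 11001 XOR 11101 = 00100
  pos 4: 10010 XOR 11101 = 01111
  pos 5: 11110 XOR 11101 = 00011
Remainder (last 4 bits) = 1100. This is the CRC / FCS.

1100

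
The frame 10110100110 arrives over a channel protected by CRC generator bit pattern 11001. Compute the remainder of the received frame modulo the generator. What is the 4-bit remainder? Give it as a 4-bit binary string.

1110

Modulo-2 division of 10110100110 by 11001:
  pos 0: 10110 XOR 11001 = 01111
  pos 1: 11111 XOR 11001 = 00110
  pos 3: 11000 XOR 11001 = 00001
Remainder = 1110 (nonzero — an error is detected).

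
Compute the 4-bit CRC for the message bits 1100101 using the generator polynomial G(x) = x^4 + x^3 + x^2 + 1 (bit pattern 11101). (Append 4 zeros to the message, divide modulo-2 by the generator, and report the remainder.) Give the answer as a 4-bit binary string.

1111

Append 4 zeros: 11001010000. Divide by 11101 (XOR where the leading bit is 1):
  pos 0: 11001 XOR 11101 = 00100
  pos 2: 10001 XOR 11101 = 01100
  pos 3: 11000 XOR 11101 = 00101
  pos 5: 10100 XOR 11101 = 01001
  pos 6: 10010 XOR 11101 = 01111
Remainder (last 4 bits) = 1111. This is the CRC / FCS.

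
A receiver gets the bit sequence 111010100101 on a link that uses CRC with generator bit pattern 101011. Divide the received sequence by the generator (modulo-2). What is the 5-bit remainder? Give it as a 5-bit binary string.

Modulo-2 division of 111010100101 by 101011:
  pos 0: 111010 XOR 101011 = 010001
  pos 1: 100011 XOR 101011 = 001000
  pos 3: 100000 XOR 101011 = 001011
  pos 5: 101110 XOR 101011 = 000101
Remainder = 01011 (nonzero — an error is detected).

01011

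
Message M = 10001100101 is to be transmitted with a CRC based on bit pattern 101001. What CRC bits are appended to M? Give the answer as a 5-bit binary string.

Append 5 zeros: 1000110010100000. Divide by 101001 (XOR where the leading bit is 1):
  pos 0: 100011 XOR 101001 = 001010
  pos 2: 101000 XOR 101001 = 000001
  pos 7: 110100 XOR 101001 = 011101
  pos 8: 111010 XOR 101001 = 010011
  pos 9: 100110 XOR 101001 = 001111
Remainder (last 5 bits) = 11110. This is the CRC / FCS.

11110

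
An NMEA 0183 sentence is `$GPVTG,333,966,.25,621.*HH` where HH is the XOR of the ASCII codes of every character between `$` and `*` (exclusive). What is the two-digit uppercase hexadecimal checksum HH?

6A

XOR the ASCII codes of the payload characters:
  'G' = 0x47 → acc = 0x47
  'P' = 0x50 → acc = 0x17
  'V' = 0x56 → acc = 0x41
  'T' = 0x54 → acc = 0x15
  'G' = 0x47 → acc = 0x52
  ',' = 0x2C → acc = 0x7E
  '3' = 0x33 → acc = 0x4D
  '3' = 0x33 → acc = 0x7E
  '3' = 0x33 → acc = 0x4D
  ',' = 0x2C → acc = 0x61
  '9' = 0x39 → acc = 0x58
  '6' = 0x36 → acc = 0x6E
  '6' = 0x36 → acc = 0x58
  ',' = 0x2C → acc = 0x74
  '.' = 0x2E → acc = 0x5A
  '2' = 0x32 → acc = 0x68
  '5' = 0x35 → acc = 0x5D
  ',' = 0x2C → acc = 0x71
  '6' = 0x36 → acc = 0x47
  '2' = 0x32 → acc = 0x75
  '1' = 0x31 → acc = 0x44
  '.' = 0x2E → acc = 0x6A
Checksum = 0x6A.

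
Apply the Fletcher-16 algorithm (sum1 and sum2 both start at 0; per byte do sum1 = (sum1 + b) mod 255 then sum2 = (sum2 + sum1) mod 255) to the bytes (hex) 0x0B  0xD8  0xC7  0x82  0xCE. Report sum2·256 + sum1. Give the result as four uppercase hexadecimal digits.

Running sums (mod 255):
  after byte 0 (0x0B): sum1=11, sum2=11
  after byte 1 (0xD8): sum1=227, sum2=238
  after byte 2 (0xC7): sum1=171, sum2=154
  after byte 3 (0x82): sum1=46, sum2=200
  after byte 4 (0xCE): sum1=252, sum2=197
Checksum = sum2·256 + sum1 = 197·256 + 252 = 50684 = 0xC5FC.

C5FC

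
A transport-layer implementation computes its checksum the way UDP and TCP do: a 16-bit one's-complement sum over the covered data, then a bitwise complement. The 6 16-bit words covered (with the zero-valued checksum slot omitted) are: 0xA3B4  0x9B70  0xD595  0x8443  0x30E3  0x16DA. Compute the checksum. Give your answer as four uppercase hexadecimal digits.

1F44

One's-complement addition (fold any carry out of bit 15 back into bit 0):
  0xA3B4 + 0x9B70 = 0x13F24 → wrap carry → 0x3F25
  0x3F25 + 0xD595 = 0x114BA → wrap carry → 0x14BB
  0x14BB + 0x8443 = 0x098FE
  0x98FE + 0x30E3 = 0x0C9E1
  0xC9E1 + 0x16DA = 0x0E0BB
One's-complement sum = 0xE0BB.
Checksum = ~0xE0BB & 0xFFFF = 0x1F44.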